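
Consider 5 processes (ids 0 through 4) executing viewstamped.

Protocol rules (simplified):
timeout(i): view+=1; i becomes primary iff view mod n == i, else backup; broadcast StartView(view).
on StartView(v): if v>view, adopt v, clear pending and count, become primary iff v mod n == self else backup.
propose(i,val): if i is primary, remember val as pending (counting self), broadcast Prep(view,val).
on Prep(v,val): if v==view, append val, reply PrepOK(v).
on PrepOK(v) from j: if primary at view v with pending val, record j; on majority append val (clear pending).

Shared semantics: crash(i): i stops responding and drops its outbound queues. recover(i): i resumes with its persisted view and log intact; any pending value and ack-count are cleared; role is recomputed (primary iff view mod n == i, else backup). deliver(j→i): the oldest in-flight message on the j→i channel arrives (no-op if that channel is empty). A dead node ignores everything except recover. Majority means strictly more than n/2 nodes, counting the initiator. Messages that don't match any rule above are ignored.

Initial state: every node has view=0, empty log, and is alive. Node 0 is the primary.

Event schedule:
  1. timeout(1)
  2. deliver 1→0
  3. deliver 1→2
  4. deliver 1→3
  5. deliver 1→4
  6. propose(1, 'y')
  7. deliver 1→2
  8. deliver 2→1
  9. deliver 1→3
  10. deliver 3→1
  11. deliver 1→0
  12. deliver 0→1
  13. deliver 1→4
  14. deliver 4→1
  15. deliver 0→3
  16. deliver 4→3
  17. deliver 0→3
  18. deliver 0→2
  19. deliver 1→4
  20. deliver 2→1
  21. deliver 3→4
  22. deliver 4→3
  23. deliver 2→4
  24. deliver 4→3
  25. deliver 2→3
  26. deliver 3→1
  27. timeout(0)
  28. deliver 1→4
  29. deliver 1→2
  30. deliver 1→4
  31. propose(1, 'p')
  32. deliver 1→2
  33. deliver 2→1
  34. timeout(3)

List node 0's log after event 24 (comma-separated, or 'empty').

y

step 1 timeout(1): 1={prim,v=1,log=-}
step 2 deliver 1→0: 0={back,v=1,log=-}
step 3 deliver 1→2: 2={back,v=1,log=-}
step 4 deliver 1→3: 3={back,v=1,log=-}
step 5 deliver 1→4: 4={back,v=1,log=-}
step 6 propose(1,'y'): —
step 7 deliver 1→2: 2={back,v=1,log=y}
step 8 deliver 2→1: —
step 9 deliver 1→3: 3={back,v=1,log=y}
step 10 deliver 3→1: 1={prim,v=1,log=y}
step 11 deliver 1→0: 0={back,v=1,log=y}
step 12 deliver 0→1: —
step 13 deliver 1→4: 4={back,v=1,log=y}
step 14 deliver 4→1: —
step 15 deliver 0→3: —
step 16 deliver 4→3: —
step 17 deliver 0→3: —
step 18 deliver 0→2: —
step 19 deliver 1→4: —
step 20 deliver 2→1: —
step 21 deliver 3→4: —
step 22 deliver 4→3: —
step 23 deliver 2→4: —
step 24 deliver 4→3: —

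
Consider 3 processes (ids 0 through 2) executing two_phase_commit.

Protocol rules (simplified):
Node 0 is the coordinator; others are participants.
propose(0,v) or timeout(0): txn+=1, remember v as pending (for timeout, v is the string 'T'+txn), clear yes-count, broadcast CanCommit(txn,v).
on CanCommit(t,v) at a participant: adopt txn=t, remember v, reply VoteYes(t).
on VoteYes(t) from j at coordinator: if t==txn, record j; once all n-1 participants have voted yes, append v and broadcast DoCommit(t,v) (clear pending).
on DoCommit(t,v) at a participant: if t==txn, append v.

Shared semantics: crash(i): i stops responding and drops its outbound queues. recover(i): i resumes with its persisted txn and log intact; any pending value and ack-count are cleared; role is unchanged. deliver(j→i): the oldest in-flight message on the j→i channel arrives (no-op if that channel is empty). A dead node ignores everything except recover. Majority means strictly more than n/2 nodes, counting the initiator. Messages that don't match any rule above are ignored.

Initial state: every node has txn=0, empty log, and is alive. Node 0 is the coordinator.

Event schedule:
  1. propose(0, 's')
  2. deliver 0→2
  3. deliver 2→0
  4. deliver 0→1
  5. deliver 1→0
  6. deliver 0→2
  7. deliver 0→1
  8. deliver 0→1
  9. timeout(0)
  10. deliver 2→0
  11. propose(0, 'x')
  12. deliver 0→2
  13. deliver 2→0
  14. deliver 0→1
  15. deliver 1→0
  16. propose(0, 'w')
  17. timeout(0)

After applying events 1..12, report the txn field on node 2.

2

e1 propose(0,'s'): 0[coor,t=1,-]
e2 deliver 0→2: 2[part,t=1,-]
e3 deliver 2→0: ·
e4 deliver 0→1: 1[part,t=1,-]
e5 deliver 1→0: 0[coor,t=1,s]
e6 deliver 0→2: 2[part,t=1,s]
e7 deliver 0→1: 1[part,t=1,s]
e8 deliver 0→1: ·
e9 timeout(0): 0[coor,t=2,s]
e10 deliver 2→0: ·
e11 propose(0,'x'): 0[coor,t=3,s]
e12 deliver 0→2: 2[part,t=2,s]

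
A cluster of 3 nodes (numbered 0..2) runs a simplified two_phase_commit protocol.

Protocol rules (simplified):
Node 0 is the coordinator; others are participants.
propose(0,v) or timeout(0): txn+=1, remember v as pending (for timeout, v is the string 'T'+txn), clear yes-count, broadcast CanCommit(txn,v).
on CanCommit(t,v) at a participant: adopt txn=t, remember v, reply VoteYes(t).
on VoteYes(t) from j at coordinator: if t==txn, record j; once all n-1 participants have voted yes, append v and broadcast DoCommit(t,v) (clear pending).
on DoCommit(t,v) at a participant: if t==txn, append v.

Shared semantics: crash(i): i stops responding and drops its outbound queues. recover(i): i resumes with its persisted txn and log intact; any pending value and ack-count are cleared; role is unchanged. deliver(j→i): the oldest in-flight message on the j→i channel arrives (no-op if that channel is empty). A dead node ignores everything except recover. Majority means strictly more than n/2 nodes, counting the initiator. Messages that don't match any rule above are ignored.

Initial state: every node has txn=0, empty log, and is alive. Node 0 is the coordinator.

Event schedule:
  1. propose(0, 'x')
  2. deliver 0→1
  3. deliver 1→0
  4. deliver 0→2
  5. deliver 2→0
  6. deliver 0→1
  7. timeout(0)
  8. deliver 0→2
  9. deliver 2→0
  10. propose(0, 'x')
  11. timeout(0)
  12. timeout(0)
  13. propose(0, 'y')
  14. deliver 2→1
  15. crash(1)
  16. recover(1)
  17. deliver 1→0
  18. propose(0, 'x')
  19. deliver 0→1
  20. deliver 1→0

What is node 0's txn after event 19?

7

step 1 propose(0,'x'): 0={coor,t=1,log=-}
step 2 deliver 0→1: 1={part,t=1,log=-}
step 3 deliver 1→0: —
step 4 deliver 0→2: 2={part,t=1,log=-}
step 5 deliver 2→0: 0={coor,t=1,log=x}
step 6 deliver 0→1: 1={part,t=1,log=x}
step 7 timeout(0): 0={coor,t=2,log=x}
step 8 deliver 0→2: 2={part,t=1,log=x}
step 9 deliver 2→0: —
step 10 propose(0,'x'): 0={coor,t=3,log=x}
step 11 timeout(0): 0={coor,t=4,log=x}
step 12 timeout(0): 0={coor,t=5,log=x}
step 13 propose(0,'y'): 0={coor,t=6,log=x}
step 14 deliver 2→1: —
step 15 crash(1): 1={✗part,t=1,log=x}
step 16 recover(1): 1={part,t=1,log=x}
step 17 deliver 1→0: —
step 18 propose(0,'x'): 0={coor,t=7,log=x}
step 19 deliver 0→1: 1={part,t=2,log=x}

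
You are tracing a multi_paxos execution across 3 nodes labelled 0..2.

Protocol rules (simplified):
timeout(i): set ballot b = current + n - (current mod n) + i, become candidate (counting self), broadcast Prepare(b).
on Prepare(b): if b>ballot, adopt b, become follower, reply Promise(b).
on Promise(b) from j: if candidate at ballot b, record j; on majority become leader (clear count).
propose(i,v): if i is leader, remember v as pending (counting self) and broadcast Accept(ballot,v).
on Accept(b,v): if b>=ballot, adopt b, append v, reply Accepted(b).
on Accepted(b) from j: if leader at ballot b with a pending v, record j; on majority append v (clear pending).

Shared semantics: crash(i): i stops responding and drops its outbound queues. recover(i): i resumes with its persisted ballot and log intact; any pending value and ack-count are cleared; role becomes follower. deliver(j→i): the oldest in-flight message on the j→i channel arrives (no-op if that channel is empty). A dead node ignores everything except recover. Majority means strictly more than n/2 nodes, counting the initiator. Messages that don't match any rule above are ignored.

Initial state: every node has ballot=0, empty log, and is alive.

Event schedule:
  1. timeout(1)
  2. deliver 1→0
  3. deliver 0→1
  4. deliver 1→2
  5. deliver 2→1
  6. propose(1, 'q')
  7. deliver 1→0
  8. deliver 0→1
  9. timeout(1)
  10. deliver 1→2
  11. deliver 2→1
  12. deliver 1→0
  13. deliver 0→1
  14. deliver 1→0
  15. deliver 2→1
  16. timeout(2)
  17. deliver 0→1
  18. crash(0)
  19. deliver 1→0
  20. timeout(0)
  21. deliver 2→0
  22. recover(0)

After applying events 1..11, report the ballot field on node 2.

4

[1] timeout(1) → N1(cand b4 [-])
[2] deliver 1→0 → N0(foll b4 [-])
[3] deliver 0→1 → N1(lead b4 [-])
[4] deliver 1→2 → N2(foll b4 [-])
[5] deliver 2→1 → ∅
[6] propose(1,'q') → ∅
[7] deliver 1→0 → N0(foll b4 [q])
[8] deliver 0→1 → N1(lead b4 [q])
[9] timeout(1) → N1(cand b7 [q])
[10] deliver 1→2 → N2(foll b4 [q])
[11] deliver 2→1 → ∅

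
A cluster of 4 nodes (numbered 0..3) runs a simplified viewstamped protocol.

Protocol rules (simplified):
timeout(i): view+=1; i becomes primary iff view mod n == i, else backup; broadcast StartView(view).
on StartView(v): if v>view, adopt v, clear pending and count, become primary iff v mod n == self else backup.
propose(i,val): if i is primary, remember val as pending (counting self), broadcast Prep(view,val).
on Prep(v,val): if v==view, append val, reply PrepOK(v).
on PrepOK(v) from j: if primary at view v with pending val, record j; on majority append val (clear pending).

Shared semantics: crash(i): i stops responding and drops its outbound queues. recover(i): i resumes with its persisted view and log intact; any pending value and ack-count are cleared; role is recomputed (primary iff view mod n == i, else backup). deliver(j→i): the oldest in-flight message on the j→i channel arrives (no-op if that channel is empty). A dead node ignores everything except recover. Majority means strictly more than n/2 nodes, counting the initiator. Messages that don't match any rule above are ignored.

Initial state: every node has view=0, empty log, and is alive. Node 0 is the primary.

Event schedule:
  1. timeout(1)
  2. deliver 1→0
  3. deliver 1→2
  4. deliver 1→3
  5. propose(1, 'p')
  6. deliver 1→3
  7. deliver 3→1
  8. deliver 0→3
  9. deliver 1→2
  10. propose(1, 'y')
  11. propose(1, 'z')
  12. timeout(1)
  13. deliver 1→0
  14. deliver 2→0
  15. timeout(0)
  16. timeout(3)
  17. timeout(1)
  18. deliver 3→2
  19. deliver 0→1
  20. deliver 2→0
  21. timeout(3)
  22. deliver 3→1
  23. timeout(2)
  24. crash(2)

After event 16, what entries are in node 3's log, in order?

p

after 1 — timeout(1): n1:prim/v1/[-]
after 2 — deliver 1→0: n0:back/v1/[-]
after 3 — deliver 1→2: n2:back/v1/[-]
after 4 — deliver 1→3: n3:back/v1/[-]
after 5 — propose(1,'p'): ·
after 6 — deliver 1→3: n3:back/v1/[p]
after 7 — deliver 3→1: ·
after 8 — deliver 0→3: ·
after 9 — deliver 1→2: n2:back/v1/[p]
after 10 — propose(1,'y'): ·
after 11 — propose(1,'z'): ·
after 12 — timeout(1): n1:back/v2/[-]
after 13 — deliver 1→0: n0:back/v1/[p]
after 14 — deliver 2→0: ·
after 15 — timeout(0): n0:back/v2/[p]
after 16 — timeout(3): n3:back/v2/[p]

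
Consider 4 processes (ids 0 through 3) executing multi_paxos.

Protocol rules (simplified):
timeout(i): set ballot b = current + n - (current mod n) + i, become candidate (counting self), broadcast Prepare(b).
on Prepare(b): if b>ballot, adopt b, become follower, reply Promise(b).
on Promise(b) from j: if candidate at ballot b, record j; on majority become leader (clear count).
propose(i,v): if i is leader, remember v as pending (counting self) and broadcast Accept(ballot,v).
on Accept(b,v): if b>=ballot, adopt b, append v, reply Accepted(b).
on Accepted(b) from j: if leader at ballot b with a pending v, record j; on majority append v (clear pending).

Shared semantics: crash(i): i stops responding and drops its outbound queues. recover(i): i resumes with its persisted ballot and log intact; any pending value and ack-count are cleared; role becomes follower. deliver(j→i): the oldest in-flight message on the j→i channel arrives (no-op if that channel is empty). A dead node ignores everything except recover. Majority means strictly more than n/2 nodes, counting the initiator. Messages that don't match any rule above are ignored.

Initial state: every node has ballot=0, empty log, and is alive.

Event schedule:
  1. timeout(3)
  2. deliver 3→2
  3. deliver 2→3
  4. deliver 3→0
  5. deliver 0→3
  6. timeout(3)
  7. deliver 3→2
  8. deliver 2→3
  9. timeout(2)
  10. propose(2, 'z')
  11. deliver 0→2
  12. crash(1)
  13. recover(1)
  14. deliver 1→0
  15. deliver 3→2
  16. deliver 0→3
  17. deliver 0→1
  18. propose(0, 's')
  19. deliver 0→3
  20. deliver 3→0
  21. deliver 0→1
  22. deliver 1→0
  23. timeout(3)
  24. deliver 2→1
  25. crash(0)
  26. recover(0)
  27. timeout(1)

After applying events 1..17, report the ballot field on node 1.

after 1 — timeout(3): n3:cand/b7/[-]
after 2 — deliver 3→2: n2:foll/b7/[-]
after 3 — deliver 2→3: ·
after 4 — deliver 3→0: n0:foll/b7/[-]
after 5 — deliver 0→3: n3:lead/b7/[-]
after 6 — timeout(3): n3:cand/b11/[-]
after 7 — deliver 3→2: n2:foll/b11/[-]
after 8 — deliver 2→3: ·
after 9 — timeout(2): n2:cand/b14/[-]
after 10 — propose(2,'z'): ·
after 11 — deliver 0→2: ·
after 12 — crash(1): n1:✗foll/b0/[-]
after 13 — recover(1): n1:foll/b0/[-]
after 14 — deliver 1→0: ·
after 15 — deliver 3→2: ·
after 16 — deliver 0→3: ·
after 17 — deliver 0→1: ·

0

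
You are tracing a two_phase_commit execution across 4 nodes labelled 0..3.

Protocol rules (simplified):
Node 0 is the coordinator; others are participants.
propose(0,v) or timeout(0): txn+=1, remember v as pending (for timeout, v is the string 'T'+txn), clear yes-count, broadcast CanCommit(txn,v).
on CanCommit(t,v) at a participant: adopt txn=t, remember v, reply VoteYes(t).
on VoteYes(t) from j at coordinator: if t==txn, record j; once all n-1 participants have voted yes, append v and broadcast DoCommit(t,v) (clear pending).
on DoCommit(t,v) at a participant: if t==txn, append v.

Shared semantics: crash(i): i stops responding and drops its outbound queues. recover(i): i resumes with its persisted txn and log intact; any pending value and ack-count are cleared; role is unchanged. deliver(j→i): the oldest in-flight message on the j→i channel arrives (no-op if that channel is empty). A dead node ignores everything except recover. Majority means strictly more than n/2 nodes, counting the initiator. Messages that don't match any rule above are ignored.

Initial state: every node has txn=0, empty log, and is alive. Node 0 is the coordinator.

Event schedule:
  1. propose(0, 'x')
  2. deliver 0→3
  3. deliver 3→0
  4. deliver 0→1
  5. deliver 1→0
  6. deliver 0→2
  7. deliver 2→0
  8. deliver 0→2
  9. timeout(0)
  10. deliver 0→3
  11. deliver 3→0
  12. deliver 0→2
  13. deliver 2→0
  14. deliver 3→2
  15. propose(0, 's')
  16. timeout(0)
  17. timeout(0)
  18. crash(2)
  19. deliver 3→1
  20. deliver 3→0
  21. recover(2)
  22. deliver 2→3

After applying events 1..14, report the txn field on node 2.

after 1 — propose(0,'x'): n0:coor/t1/[-]
after 2 — deliver 0→3: n3:part/t1/[-]
after 3 — deliver 3→0: ·
after 4 — deliver 0→1: n1:part/t1/[-]
after 5 — deliver 1→0: ·
after 6 — deliver 0→2: n2:part/t1/[-]
after 7 — deliver 2→0: n0:coor/t1/[x]
after 8 — deliver 0→2: n2:part/t1/[x]
after 9 — timeout(0): n0:coor/t2/[x]
after 10 — deliver 0→3: n3:part/t1/[x]
after 11 — deliver 3→0: ·
after 12 — deliver 0→2: n2:part/t2/[x]
after 13 — deliver 2→0: ·
after 14 — deliver 3→2: ·

2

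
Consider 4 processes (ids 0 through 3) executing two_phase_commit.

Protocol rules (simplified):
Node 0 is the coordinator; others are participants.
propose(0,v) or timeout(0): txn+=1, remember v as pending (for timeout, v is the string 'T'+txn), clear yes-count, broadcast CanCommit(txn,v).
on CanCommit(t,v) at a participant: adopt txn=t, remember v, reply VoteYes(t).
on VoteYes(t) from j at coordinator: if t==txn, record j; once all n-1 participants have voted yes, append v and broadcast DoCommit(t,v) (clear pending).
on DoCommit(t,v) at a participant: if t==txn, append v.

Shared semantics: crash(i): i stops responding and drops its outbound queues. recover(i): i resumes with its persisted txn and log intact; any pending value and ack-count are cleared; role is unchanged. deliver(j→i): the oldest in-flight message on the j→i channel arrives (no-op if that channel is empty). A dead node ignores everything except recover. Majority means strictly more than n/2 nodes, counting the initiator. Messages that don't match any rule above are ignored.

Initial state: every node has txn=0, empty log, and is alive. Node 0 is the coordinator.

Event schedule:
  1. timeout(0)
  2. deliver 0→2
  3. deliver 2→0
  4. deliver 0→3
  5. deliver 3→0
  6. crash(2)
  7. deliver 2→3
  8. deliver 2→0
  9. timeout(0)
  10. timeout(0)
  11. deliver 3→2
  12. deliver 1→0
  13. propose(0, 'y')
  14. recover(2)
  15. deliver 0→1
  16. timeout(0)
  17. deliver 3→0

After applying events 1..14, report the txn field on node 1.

step 1 timeout(0): 0={coor,t=1,log=-}
step 2 deliver 0→2: 2={part,t=1,log=-}
step 3 deliver 2→0: —
step 4 deliver 0→3: 3={part,t=1,log=-}
step 5 deliver 3→0: —
step 6 crash(2): 2={✗part,t=1,log=-}
step 7 deliver 2→3: —
step 8 deliver 2→0: —
step 9 timeout(0): 0={coor,t=2,log=-}
step 10 timeout(0): 0={coor,t=3,log=-}
step 11 deliver 3→2: —
step 12 deliver 1→0: —
step 13 propose(0,'y'): 0={coor,t=4,log=-}
step 14 recover(2): 2={part,t=1,log=-}

0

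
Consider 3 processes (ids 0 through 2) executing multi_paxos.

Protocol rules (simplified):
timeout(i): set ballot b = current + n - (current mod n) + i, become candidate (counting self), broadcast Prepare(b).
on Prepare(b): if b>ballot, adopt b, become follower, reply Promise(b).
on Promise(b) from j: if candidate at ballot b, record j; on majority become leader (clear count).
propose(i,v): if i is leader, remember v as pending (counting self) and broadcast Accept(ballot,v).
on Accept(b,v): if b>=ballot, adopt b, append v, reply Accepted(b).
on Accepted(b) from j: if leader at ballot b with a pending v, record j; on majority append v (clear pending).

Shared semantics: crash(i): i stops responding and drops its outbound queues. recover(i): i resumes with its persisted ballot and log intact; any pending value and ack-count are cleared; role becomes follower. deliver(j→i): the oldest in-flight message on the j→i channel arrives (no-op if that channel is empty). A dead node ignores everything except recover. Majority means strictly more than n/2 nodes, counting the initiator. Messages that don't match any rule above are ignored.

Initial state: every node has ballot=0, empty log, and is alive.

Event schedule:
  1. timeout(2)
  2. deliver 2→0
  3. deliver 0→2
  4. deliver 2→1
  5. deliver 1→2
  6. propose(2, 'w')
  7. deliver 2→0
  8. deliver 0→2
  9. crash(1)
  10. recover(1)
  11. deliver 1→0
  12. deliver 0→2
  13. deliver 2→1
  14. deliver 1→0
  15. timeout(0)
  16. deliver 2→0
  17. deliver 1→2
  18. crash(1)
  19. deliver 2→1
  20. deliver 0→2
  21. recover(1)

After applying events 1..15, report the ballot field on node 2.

5

step 1 timeout(2): 2={cand,b=5,log=-}
step 2 deliver 2→0: 0={foll,b=5,log=-}
step 3 deliver 0→2: 2={lead,b=5,log=-}
step 4 deliver 2→1: 1={foll,b=5,log=-}
step 5 deliver 1→2: —
step 6 propose(2,'w'): —
step 7 deliver 2→0: 0={foll,b=5,log=w}
step 8 deliver 0→2: 2={lead,b=5,log=w}
step 9 crash(1): 1={✗foll,b=5,log=-}
step 10 recover(1): 1={foll,b=5,log=-}
step 11 deliver 1→0: —
step 12 deliver 0→2: —
step 13 deliver 2→1: 1={foll,b=5,log=w}
step 14 deliver 1→0: —
step 15 timeout(0): 0={cand,b=6,log=w}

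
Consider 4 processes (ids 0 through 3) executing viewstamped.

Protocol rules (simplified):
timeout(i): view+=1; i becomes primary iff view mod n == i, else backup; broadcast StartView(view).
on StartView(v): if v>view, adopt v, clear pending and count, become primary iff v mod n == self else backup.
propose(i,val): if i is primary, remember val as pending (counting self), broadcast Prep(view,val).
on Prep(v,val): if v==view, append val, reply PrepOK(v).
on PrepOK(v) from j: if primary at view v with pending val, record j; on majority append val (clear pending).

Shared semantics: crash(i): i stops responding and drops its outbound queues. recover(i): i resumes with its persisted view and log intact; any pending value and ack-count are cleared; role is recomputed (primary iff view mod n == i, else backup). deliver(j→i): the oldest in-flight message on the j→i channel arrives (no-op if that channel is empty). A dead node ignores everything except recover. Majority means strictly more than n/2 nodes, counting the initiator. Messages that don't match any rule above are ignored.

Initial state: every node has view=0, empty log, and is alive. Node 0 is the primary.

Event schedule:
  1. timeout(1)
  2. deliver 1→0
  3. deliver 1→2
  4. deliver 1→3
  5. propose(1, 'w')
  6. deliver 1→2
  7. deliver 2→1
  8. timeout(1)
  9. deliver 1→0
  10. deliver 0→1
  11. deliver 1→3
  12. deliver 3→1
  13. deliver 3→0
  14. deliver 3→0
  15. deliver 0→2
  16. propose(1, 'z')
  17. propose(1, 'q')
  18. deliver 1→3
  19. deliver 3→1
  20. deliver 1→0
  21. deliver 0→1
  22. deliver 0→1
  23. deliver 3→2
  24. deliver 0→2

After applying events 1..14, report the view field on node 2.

1

[1] timeout(1) → N1(prim v1 [-])
[2] deliver 1→0 → N0(back v1 [-])
[3] deliver 1→2 → N2(back v1 [-])
[4] deliver 1→3 → N3(back v1 [-])
[5] propose(1,'w') → ∅
[6] deliver 1→2 → N2(back v1 [w])
[7] deliver 2→1 → ∅
[8] timeout(1) → N1(back v2 [-])
[9] deliver 1→0 → N0(back v1 [w])
[10] deliver 0→1 → ∅
[11] deliver 1→3 → N3(back v1 [w])
[12] deliver 3→1 → ∅
[13] deliver 3→0 → ∅
[14] deliver 3→0 → ∅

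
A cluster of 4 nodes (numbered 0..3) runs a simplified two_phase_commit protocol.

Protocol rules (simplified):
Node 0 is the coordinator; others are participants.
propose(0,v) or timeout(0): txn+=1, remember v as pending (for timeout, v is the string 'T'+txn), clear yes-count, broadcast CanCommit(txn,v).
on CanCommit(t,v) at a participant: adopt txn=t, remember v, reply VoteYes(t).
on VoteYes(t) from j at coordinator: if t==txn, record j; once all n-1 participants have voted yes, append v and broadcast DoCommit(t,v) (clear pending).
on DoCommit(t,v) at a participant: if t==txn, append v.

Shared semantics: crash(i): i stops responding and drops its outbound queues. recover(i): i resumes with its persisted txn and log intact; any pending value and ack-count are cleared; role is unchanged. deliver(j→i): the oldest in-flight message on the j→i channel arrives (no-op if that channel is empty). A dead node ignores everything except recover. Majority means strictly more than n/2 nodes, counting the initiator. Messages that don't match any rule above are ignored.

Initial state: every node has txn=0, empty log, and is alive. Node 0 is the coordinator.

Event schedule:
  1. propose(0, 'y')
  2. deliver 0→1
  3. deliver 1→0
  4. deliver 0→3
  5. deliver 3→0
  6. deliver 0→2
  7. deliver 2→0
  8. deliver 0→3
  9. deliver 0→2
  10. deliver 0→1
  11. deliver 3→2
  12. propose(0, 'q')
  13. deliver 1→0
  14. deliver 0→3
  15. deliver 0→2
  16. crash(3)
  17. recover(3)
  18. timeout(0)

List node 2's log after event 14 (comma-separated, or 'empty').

step 1 propose(0,'y'): 0={coor,t=1,log=-}
step 2 deliver 0→1: 1={part,t=1,log=-}
step 3 deliver 1→0: —
step 4 deliver 0→3: 3={part,t=1,log=-}
step 5 deliver 3→0: —
step 6 deliver 0→2: 2={part,t=1,log=-}
step 7 deliver 2→0: 0={coor,t=1,log=y}
step 8 deliver 0→3: 3={part,t=1,log=y}
step 9 deliver 0→2: 2={part,t=1,log=y}
step 10 deliver 0→1: 1={part,t=1,log=y}
step 11 deliver 3→2: —
step 12 propose(0,'q'): 0={coor,t=2,log=y}
step 13 deliver 1→0: —
step 14 deliver 0→3: 3={part,t=2,log=y}

y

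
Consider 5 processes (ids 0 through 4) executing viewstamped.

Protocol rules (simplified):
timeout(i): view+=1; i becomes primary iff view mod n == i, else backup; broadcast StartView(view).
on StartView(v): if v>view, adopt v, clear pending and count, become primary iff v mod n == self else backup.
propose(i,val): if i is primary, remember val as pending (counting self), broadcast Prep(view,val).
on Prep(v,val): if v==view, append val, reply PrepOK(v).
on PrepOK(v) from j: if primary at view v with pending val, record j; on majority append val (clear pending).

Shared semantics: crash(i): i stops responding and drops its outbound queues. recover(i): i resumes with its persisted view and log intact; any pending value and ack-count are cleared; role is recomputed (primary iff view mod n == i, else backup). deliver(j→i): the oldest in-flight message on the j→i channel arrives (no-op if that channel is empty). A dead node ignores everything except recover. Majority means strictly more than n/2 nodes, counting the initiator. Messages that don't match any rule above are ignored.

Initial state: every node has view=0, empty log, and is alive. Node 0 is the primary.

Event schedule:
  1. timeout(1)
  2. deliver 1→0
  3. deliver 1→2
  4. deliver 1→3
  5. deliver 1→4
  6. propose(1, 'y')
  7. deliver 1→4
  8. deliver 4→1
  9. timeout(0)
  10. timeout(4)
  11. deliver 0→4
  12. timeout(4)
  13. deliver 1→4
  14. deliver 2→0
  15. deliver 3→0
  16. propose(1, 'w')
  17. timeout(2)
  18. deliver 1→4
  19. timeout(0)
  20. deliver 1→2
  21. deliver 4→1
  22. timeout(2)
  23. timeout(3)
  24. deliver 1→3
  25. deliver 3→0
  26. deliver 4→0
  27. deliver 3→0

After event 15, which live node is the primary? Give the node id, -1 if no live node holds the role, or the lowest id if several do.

e1 timeout(1): 1[prim,v=1,-]
e2 deliver 1→0: 0[back,v=1,-]
e3 deliver 1→2: 2[back,v=1,-]
e4 deliver 1→3: 3[back,v=1,-]
e5 deliver 1→4: 4[back,v=1,-]
e6 propose(1,'y'): ·
e7 deliver 1→4: 4[back,v=1,y]
e8 deliver 4→1: ·
e9 timeout(0): 0[back,v=2,-]
e10 timeout(4): 4[back,v=2,y]
e11 deliver 0→4: ·
e12 timeout(4): 4[back,v=3,y]
e13 deliver 1→4: ·
e14 deliver 2→0: ·
e15 deliver 3→0: ·

1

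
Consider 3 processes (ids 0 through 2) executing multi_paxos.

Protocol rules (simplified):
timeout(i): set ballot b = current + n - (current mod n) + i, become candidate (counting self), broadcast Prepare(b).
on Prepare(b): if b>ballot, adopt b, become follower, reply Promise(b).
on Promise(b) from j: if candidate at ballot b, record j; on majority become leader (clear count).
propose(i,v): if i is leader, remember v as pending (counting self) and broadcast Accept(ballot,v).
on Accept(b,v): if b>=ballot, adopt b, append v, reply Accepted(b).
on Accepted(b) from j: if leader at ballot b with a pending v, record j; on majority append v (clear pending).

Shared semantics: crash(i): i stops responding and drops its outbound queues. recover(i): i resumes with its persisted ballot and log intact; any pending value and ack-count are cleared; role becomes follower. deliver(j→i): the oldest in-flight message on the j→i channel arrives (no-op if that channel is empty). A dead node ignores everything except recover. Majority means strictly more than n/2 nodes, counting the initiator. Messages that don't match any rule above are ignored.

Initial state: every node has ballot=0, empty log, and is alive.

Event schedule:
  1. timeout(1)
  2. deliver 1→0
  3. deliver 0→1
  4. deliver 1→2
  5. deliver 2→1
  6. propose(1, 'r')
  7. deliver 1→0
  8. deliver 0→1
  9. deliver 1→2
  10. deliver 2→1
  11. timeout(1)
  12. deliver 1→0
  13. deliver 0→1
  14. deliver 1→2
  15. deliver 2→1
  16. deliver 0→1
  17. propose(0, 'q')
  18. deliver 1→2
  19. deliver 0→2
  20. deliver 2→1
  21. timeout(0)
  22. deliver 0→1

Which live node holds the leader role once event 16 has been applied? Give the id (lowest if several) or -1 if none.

1. timeout(1):  <1:cand b4 ->
2. deliver 1→0:  <0:foll b4 ->
3. deliver 0→1:  <1:lead b4 ->
4. deliver 1→2:  <2:foll b4 ->
5. deliver 2→1:  nop
6. propose(1,'r'):  nop
7. deliver 1→0:  <0:foll b4 r>
8. deliver 0→1:  <1:lead b4 r>
9. deliver 1→2:  <2:foll b4 r>
10. deliver 2→1:  nop
11. timeout(1):  <1:cand b7 r>
12. deliver 1→0:  <0:foll b7 r>
13. deliver 0→1:  <1:lead b7 r>
14. deliver 1→2:  <2:foll b7 r>
15. deliver 2→1:  nop
16. deliver 0→1:  nop

1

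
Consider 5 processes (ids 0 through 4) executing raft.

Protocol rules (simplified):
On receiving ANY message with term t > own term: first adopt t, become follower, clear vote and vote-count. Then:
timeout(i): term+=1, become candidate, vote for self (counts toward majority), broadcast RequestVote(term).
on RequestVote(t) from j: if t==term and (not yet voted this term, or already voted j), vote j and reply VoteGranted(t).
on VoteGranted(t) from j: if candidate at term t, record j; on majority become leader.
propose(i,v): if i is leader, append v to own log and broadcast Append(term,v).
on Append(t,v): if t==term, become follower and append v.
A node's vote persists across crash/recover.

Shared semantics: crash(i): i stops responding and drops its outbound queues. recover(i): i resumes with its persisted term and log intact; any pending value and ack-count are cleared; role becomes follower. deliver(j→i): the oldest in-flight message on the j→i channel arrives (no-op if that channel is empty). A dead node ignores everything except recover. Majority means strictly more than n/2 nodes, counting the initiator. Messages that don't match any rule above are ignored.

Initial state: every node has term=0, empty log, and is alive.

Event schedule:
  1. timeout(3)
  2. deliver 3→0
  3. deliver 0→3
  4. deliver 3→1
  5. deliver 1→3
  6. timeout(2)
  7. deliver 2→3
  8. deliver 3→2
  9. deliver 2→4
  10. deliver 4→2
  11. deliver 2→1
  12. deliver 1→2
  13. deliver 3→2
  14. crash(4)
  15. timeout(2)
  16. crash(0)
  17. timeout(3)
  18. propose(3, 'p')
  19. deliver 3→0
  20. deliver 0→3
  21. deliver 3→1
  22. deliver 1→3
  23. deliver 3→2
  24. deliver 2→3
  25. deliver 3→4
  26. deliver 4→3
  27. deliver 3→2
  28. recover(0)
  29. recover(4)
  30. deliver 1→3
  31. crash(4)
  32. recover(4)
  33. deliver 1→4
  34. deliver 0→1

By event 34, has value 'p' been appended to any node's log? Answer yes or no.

[1] timeout(3) → N3(cand t1 [-])
[2] deliver 3→0 → N0(foll t1 [-])
[3] deliver 0→3 → ∅
[4] deliver 3→1 → N1(foll t1 [-])
[5] deliver 1→3 → N3(lead t1 [-])
[6] timeout(2) → N2(cand t1 [-])
[7] deliver 2→3 → ∅
[8] deliver 3→2 → ∅
[9] deliver 2→4 → N4(foll t1 [-])
[10] deliver 4→2 → ∅
[11] deliver 2→1 → ∅
[12] deliver 1→2 → ∅
[13] deliver 3→2 → ∅
[14] crash(4) → N4(✗foll t1 [-])
[15] timeout(2) → N2(cand t2 [-])
[16] crash(0) → N0(✗foll t1 [-])
[17] timeout(3) → N3(cand t2 [-])
[18] propose(3,'p') → ∅
[19] deliver 3→0 → ∅
[20] deliver 0→3 → ∅
[21] deliver 3→1 → N1(foll t2 [-])
[22] deliver 1→3 → ∅
[23] deliver 3→2 → ∅
[24] deliver 2→3 → ∅
[25] deliver 3→4 → ∅
[26] deliver 4→3 → ∅
[27] deliver 3→2 → ∅
[28] recover(0) → N0(foll t1 [-])
[29] recover(4) → N4(foll t1 [-])
[30] deliver 1→3 → ∅
[31] crash(4) → N4(✗foll t1 [-])
[32] recover(4) → N4(foll t1 [-])
[33] deliver 1→4 → ∅
[34] deliver 0→1 → ∅

no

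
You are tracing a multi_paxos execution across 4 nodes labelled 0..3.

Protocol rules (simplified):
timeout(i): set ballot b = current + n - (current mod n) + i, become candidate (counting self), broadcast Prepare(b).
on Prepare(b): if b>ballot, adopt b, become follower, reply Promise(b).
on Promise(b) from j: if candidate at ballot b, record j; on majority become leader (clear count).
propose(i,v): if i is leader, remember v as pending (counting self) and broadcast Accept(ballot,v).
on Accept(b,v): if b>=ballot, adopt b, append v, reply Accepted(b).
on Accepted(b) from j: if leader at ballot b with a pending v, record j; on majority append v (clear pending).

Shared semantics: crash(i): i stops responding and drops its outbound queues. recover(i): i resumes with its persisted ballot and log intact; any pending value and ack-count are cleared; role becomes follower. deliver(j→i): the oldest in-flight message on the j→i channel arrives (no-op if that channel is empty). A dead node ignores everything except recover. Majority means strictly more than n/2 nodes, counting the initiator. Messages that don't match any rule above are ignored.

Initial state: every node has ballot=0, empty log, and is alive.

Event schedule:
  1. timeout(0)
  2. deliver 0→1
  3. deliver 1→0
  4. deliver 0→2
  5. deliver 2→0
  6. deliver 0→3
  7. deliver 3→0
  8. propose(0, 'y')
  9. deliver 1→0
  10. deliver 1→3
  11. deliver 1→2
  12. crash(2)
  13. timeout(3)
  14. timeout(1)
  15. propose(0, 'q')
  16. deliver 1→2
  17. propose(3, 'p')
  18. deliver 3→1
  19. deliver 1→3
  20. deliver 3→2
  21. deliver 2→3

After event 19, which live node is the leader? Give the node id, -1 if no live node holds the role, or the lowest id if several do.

0

[1] timeout(0) → N0(cand b4 [-])
[2] deliver 0→1 → N1(foll b4 [-])
[3] deliver 1→0 → ∅
[4] deliver 0→2 → N2(foll b4 [-])
[5] deliver 2→0 → N0(lead b4 [-])
[6] deliver 0→3 → N3(foll b4 [-])
[7] deliver 3→0 → ∅
[8] propose(0,'y') → ∅
[9] deliver 1→0 → ∅
[10] deliver 1→3 → ∅
[11] deliver 1→2 → ∅
[12] crash(2) → N2(✗foll b4 [-])
[13] timeout(3) → N3(cand b11 [-])
[14] timeout(1) → N1(cand b9 [-])
[15] propose(0,'q') → ∅
[16] deliver 1→2 → ∅
[17] propose(3,'p') → ∅
[18] deliver 3→1 → N1(foll b11 [-])
[19] deliver 1→3 → ∅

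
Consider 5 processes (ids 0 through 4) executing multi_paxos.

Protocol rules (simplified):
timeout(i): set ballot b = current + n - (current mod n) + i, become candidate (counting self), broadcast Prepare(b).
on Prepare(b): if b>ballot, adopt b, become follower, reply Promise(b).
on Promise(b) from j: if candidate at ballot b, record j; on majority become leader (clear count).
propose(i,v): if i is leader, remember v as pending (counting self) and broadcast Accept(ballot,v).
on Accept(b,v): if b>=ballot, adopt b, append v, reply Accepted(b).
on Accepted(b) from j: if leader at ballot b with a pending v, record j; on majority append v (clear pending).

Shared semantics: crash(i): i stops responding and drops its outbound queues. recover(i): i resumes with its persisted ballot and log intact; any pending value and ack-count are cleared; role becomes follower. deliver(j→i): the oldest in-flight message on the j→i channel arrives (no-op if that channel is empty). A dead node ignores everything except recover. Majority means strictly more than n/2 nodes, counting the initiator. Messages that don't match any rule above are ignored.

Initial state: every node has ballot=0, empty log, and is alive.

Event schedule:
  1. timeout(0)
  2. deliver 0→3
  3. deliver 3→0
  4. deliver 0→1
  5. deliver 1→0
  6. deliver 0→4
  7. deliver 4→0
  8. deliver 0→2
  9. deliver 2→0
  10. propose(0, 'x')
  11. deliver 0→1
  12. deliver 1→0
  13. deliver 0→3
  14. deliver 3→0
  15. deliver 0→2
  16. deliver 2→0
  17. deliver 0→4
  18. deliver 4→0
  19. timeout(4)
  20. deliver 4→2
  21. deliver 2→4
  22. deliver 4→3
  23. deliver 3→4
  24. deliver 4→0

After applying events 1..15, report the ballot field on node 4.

1. timeout(0):  <0:cand b5 ->
2. deliver 0→3:  <3:foll b5 ->
3. deliver 3→0:  nop
4. deliver 0→1:  <1:foll b5 ->
5. deliver 1→0:  <0:lead b5 ->
6. deliver 0→4:  <4:foll b5 ->
7. deliver 4→0:  nop
8. deliver 0→2:  <2:foll b5 ->
9. deliver 2→0:  nop
10. propose(0,'x'):  nop
11. deliver 0→1:  <1:foll b5 x>
12. deliver 1→0:  nop
13. deliver 0→3:  <3:foll b5 x>
14. deliver 3→0:  <0:lead b5 x>
15. deliver 0→2:  <2:foll b5 x>

5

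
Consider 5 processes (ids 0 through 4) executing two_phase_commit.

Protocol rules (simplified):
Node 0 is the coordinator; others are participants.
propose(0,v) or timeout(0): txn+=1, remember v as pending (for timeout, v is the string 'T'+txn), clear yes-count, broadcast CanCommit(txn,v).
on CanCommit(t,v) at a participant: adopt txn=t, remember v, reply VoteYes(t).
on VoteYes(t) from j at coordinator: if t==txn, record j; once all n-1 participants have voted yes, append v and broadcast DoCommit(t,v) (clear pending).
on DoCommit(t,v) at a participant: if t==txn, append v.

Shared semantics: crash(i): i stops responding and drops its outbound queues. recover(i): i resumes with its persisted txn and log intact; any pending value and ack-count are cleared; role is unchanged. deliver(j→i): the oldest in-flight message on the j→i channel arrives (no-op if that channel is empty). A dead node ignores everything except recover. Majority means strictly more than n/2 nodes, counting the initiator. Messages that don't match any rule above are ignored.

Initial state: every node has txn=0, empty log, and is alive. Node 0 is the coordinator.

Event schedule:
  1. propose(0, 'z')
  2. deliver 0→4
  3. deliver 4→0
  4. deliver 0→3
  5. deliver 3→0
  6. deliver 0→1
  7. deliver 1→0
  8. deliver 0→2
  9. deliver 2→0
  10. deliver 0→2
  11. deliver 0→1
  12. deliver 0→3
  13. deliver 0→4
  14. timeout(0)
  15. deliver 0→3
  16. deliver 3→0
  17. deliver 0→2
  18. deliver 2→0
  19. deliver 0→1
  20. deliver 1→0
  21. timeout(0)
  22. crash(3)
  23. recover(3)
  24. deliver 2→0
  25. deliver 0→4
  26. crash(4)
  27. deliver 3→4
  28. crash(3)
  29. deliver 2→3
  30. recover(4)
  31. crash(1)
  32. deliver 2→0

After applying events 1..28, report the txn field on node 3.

2

e1 propose(0,'z'): 0[coor,t=1,-]
e2 deliver 0→4: 4[part,t=1,-]
e3 deliver 4→0: ·
e4 deliver 0→3: 3[part,t=1,-]
e5 deliver 3→0: ·
e6 deliver 0→1: 1[part,t=1,-]
e7 deliver 1→0: ·
e8 deliver 0→2: 2[part,t=1,-]
e9 deliver 2→0: 0[coor,t=1,z]
e10 deliver 0→2: 2[part,t=1,z]
e11 deliver 0→1: 1[part,t=1,z]
e12 deliver 0→3: 3[part,t=1,z]
e13 deliver 0→4: 4[part,t=1,z]
e14 timeout(0): 0[coor,t=2,z]
e15 deliver 0→3: 3[part,t=2,z]
e16 deliver 3→0: ·
e17 deliver 0→2: 2[part,t=2,z]
e18 deliver 2→0: ·
e19 deliver 0→1: 1[part,t=2,z]
e20 deliver 1→0: ·
e21 timeout(0): 0[coor,t=3,z]
e22 crash(3): 3[✗part,t=2,z]
e23 recover(3): 3[part,t=2,z]
e24 deliver 2→0: ·
e25 deliver 0→4: 4[part,t=2,z]
e26 crash(4): 4[✗part,t=2,z]
e27 deliver 3→4: ·
e28 crash(3): 3[✗part,t=2,z]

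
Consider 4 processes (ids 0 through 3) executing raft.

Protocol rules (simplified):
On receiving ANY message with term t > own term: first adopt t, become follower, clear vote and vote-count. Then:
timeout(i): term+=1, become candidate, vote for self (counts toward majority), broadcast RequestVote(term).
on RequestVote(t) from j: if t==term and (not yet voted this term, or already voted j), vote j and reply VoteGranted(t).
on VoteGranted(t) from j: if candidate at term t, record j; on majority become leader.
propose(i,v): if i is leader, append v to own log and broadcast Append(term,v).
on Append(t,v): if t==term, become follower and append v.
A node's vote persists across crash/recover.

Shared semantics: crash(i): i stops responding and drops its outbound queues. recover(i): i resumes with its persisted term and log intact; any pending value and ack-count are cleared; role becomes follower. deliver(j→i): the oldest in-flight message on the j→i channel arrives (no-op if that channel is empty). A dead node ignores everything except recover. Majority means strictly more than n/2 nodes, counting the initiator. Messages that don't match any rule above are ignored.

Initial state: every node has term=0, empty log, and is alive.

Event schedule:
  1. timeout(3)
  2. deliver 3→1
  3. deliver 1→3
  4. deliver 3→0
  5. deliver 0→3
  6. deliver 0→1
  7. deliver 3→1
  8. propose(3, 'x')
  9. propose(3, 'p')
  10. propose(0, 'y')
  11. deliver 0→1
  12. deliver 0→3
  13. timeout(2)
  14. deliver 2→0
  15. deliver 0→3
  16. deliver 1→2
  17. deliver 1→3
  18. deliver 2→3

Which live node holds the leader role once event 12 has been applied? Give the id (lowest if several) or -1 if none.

1. timeout(3):  <3:cand t1 ->
2. deliver 3→1:  <1:foll t1 ->
3. deliver 1→3:  nop
4. deliver 3→0:  <0:foll t1 ->
5. deliver 0→3:  <3:lead t1 ->
6. deliver 0→1:  nop
7. deliver 3→1:  nop
8. propose(3,'x'):  <3:lead t1 x>
9. propose(3,'p'):  <3:lead t1 x,p>
10. propose(0,'y'):  nop
11. deliver 0→1:  nop
12. deliver 0→3:  nop

3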